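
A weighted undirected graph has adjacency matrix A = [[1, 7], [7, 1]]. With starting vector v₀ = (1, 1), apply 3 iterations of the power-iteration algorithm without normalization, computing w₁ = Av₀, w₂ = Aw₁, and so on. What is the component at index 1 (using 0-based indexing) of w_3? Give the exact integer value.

512

w1 = Av₀ = (1·1 + 7·1; 7·1 + 1·1) = (8, 8)
w2 = Aw1 = (1·8 + 7·8; 7·8 + 1·8) = (64, 64)
w3 = Aw2 = (512, 512)
The requested component of w3 is 512.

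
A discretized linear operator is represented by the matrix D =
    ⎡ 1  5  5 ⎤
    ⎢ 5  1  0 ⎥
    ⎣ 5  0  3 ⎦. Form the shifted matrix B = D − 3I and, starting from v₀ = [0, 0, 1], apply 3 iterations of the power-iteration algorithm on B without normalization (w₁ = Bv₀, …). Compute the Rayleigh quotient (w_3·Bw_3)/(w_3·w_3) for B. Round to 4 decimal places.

B = D − 3I has rows (-2, 5, 5); (5, -2, 0); (5, 0, 0)
w1 = Bv₀ = (5, 0, 0)
w2 = Bw1 = (-10, 25, 25)
w3 = Bw2 = (270, -100, -50)
Bw3 = (-1290, 1550, 1350)
w3·Bw3 = -570800; w3·w3 = 85400; μ ≈ -570800/85400 = -6.6838

-6.6838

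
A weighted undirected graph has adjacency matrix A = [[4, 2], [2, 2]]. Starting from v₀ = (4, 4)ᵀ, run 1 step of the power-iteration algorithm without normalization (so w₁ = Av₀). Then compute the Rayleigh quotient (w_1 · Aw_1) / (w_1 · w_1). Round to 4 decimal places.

w1 = Av₀ = (4·4 + 2·4; 2·4 + 2·4) = (24, 16)
Aw1 = (128, 80)
w1·Aw1 = 24·128 + 16·80 = 4352; w1·w1 = 24·24 + 16·16 = 832
λ ≈ 4352/832 = 5.2308

λ ≈ 5.2308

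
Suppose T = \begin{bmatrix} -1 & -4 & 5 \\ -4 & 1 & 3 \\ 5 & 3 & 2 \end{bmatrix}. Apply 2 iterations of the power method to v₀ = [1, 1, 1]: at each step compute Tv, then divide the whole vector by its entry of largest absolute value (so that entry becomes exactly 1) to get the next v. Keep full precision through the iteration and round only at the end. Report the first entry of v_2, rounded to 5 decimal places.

1.00000

Tv0 = (0.000000, 0.000000, 10.000000); divide by 10.000000 → v1 = (0.000000, 0.000000, 1.000000)
Tv1 = (5.000000, 3.000000, 2.000000); divide by 5.000000 → v2 = (1.000000, 0.600000, 0.400000)
Requested entry of v2: 50/50 = 1.00000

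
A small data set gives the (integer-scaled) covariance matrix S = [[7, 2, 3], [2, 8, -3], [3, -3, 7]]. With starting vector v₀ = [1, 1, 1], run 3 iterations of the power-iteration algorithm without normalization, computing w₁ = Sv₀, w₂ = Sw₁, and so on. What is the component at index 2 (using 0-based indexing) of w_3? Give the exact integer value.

628

w1 = Sv₀ = (12, 7, 7)
w2 = Sw1 = (119, 59, 64)
w3 = Sw2 = (1143, 518, 628)
The requested component of w3 is 628.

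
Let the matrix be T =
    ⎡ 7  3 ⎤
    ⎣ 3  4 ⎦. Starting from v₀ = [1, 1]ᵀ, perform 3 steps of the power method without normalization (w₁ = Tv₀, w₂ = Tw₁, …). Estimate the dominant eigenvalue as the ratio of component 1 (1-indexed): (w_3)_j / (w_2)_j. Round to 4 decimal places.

8.9121

w1 = Tv₀ = (7·1 + 3·1; 3·1 + 4·1) = (10, 7)
w2 = Tw1 = (7·10 + 3·7; 3·10 + 4·7) = (91, 58)
w3 = Tw2 = (811, 505)
Ratio at component: 811 / 91 = 8.9121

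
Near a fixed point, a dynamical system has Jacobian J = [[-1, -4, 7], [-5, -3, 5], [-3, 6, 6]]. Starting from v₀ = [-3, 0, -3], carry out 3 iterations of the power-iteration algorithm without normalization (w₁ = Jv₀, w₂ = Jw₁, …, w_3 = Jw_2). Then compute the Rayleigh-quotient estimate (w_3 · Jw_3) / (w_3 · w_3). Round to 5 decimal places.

w1 = Jv₀ = ((-1)·(-3) + (-4)·0 + 7·(-3); (-5)·(-3) + (-3)·0 + 5·(-3); (-3)·(-3) + 6·0 + 6·(-3)) = (-18, 0, -9)
w2 = Jw1 = ((-1)·(-18) + (-4)·0 + 7·(-9); (-5)·(-18) + (-3)·0 + 5·(-9); (-3)·(-18) + 6·0 + 6·(-9)) = (-45, 45, 0)
w3 = Jw2 = (-135, 90, 405)
Jw3 = (2610, 2430, 3375)
w3·Jw3 = (-135)·2610 + 90·2430 + 405·3375 = 1233225; w3·w3 = (-135)·(-135) + 90·90 + 405·405 = 190350
λ ≈ 1233225/190350 = 6.47872

λ ≈ 6.47872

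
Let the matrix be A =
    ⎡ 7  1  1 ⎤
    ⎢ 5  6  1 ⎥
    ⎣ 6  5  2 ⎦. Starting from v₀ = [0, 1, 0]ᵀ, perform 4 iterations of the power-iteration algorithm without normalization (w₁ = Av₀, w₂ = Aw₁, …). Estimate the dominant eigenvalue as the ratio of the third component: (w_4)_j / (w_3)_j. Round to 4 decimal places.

w1 = Av₀ = (1, 6, 5)
w2 = Aw1 = (18, 46, 46)
w3 = Aw2 = (218, 412, 430)
w4 = Aw3 = (2368, 3992, 4228)
Ratio at component: 4228 / 430 = 9.8326

λ ≈ 9.8326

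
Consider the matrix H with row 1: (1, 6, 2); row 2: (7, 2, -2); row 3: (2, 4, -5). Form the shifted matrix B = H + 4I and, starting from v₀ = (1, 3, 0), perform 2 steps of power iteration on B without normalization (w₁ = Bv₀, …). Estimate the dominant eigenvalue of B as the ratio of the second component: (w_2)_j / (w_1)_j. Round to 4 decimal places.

B = H + 4I has rows (5, 6, 2); (7, 6, -2); (2, 4, -1)
w1 = Bv₀ = (5·1 + 6·3 + 2·0; 7·1 + 6·3 + (-2)·0; 2·1 + 4·3 + (-1)·0) = (23, 25, 14)
w2 = Bw1 = (5·23 + 6·25 + 2·14; 7·23 + 6·25 + (-2)·14; 2·23 + 4·25 + (-1)·14) = (293, 283, 132)
Ratio: 283/25 = 11.3200

μ ≈ 11.3200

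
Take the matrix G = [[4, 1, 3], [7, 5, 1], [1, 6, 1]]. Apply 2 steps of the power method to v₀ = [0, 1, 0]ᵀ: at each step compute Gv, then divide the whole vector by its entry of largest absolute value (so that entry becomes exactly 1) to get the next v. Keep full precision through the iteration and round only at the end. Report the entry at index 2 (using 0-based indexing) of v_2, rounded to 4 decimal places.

0.9737

Gv0 = (1.00000, 5.00000, 6.00000); divide by 6.00000 → v1 = (0.16667, 0.83333, 1.00000)
Gv1 = (4.50000, 6.33333, 6.16667); divide by 6.33333 → v2 = (0.71053, 1.00000, 0.97368)
Requested entry of v2: 37/38 = 0.9737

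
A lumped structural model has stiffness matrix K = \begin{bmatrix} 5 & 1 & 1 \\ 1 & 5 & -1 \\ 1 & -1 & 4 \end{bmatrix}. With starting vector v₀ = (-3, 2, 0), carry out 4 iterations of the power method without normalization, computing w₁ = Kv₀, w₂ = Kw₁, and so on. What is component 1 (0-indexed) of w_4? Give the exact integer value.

482

w1 = Kv₀ = (5·(-3) + 1·2 + 1·0; 1·(-3) + 5·2 + (-1)·0; 1·(-3) + (-1)·2 + 4·0) = (-13, 7, -5)
w2 = Kw1 = (5·(-13) + 1·7 + 1·(-5); 1·(-13) + 5·7 + (-1)·(-5); 1·(-13) + (-1)·7 + 4·(-5)) = (-63, 27, -40)
w3 = Kw2 = (-328, 112, -250)
w4 = Kw3 = (-1778, 482, -1440)
The requested component of w4 is 482.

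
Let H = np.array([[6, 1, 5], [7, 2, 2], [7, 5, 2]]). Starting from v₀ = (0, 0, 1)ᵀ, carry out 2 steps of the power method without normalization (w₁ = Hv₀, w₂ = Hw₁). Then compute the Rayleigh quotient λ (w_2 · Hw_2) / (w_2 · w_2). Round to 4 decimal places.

w1 = Hv₀ = (6·0 + 1·0 + 5·1; 7·0 + 2·0 + 2·1; 7·0 + 5·0 + 2·1) = (5, 2, 2)
w2 = Hw1 = (6·5 + 1·2 + 5·2; 7·5 + 2·2 + 2·2; 7·5 + 5·2 + 2·2) = (42, 43, 49)
Hw2 = (540, 478, 607)
w2·Hw2 = 42·540 + 43·478 + 49·607 = 72977; w2·w2 = 42·42 + 43·43 + 49·49 = 6014
λ ≈ 72977/6014 = 12.1345

λ ≈ 12.1345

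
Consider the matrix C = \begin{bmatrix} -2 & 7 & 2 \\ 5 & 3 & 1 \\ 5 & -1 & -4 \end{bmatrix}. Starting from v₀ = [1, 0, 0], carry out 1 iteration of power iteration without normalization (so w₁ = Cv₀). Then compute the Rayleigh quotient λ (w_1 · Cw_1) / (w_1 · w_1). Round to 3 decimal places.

w1 = Cv₀ = ((-2)·1 + 7·0 + 2·0; 5·1 + 3·0 + 1·0; 5·1 + (-1)·0 + (-4)·0) = (-2, 5, 5)
Cw1 = (49, 10, -35)
w1·Cw1 = (-2)·49 + 5·10 + 5·(-35) = -223; w1·w1 = (-2)·(-2) + 5·5 + 5·5 = 54
λ ≈ -223/54 = -4.130

λ ≈ -4.130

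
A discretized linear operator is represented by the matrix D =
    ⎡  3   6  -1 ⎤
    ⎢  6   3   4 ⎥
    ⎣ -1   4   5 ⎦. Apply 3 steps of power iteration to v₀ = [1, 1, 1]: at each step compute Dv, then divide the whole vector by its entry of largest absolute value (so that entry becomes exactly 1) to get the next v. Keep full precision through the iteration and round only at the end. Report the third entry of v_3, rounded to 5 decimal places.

Dv0 = (8.000000, 13.000000, 8.000000); divide by 13.000000 → v1 = (0.615385, 1.000000, 0.615385)
Dv1 = (7.230769, 9.153846, 6.461538); divide by 9.153846 → v2 = (0.789916, 1.000000, 0.705882)
Dv2 = (7.663866, 10.563025, 6.739496); divide by 10.563025 → v3 = (0.725537, 1.000000, 0.638027)
Requested entry of v3: 802/1257 = 0.63803

0.63803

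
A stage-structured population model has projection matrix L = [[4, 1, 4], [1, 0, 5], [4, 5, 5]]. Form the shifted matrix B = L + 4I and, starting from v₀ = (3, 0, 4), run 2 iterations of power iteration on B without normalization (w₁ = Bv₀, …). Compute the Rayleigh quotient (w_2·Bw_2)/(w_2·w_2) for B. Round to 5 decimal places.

14.49067

B = L + 4I has rows (8, 1, 4); (1, 4, 5); (4, 5, 9)
w1 = Bv₀ = (8·3 + 1·0 + 4·4; 1·3 + 4·0 + 5·4; 4·3 + 5·0 + 9·4) = (40, 23, 48)
w2 = Bw1 = (8·40 + 1·23 + 4·48; 1·40 + 4·23 + 5·48; 4·40 + 5·23 + 9·48) = (535, 372, 707)
Bw2 = (7480, 5558, 10363)
w2·Bw2 = 13396017; w2·w2 = 924458; μ ≈ 13396017/924458 = 14.49067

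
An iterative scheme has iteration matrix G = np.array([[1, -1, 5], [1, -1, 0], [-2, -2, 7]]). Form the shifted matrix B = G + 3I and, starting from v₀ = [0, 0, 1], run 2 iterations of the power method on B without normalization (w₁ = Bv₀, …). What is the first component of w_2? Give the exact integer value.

B = G + 3I has rows (4, -1, 5); (1, 2, 0); (-2, -2, 10)
w1 = Bv₀ = (4·0 + (-1)·0 + 5·1; 1·0 + 2·0 + 0·1; (-2)·0 + (-2)·0 + 10·1) = (5, 0, 10)
w2 = Bw1 = (4·5 + (-1)·0 + 5·10; 1·5 + 2·0 + 0·10; (-2)·5 + (-2)·0 + 10·10) = (70, 5, 90)
Requested component of w2: 70

70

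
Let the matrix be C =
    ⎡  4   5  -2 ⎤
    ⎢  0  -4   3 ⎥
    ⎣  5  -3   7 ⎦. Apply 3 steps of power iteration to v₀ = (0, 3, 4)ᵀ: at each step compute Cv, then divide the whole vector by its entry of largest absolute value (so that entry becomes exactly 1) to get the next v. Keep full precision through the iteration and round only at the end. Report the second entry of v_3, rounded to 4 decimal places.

Cv0 = (7.00000, 0.00000, 19.00000); divide by 19.00000 → v1 = (0.36842, 0.00000, 1.00000)
Cv1 = (-0.52632, 3.00000, 8.84211); divide by 8.84211 → v2 = (-0.05952, 0.33929, 1.00000)
Cv2 = (-0.54167, 1.64286, 5.68452); divide by 5.68452 → v3 = (-0.09529, 0.28901, 1.00000)
Requested entry of v3: 276/955 = 0.2890

0.2890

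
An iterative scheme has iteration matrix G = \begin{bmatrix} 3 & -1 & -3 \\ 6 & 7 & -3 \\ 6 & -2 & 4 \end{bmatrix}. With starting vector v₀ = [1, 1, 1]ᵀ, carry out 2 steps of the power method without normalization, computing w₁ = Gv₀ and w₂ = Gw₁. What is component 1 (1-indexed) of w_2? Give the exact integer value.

w1 = Gv₀ = (3·1 + (-1)·1 + (-3)·1; 6·1 + 7·1 + (-3)·1; 6·1 + (-2)·1 + 4·1) = (-1, 10, 8)
w2 = Gw1 = (3·(-1) + (-1)·10 + (-3)·8; 6·(-1) + 7·10 + (-3)·8; 6·(-1) + (-2)·10 + 4·8) = (-37, 40, 6)
The requested component of w2 is -37.

-37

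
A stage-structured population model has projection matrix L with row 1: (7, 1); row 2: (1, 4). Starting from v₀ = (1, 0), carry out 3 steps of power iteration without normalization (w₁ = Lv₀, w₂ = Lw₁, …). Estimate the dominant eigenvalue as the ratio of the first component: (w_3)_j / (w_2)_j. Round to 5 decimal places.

w1 = Lv₀ = (7, 1)
w2 = Lw1 = (50, 11)
w3 = Lw2 = (361, 94)
Ratio at component: 361 / 50 = 7.22000

λ ≈ 7.22000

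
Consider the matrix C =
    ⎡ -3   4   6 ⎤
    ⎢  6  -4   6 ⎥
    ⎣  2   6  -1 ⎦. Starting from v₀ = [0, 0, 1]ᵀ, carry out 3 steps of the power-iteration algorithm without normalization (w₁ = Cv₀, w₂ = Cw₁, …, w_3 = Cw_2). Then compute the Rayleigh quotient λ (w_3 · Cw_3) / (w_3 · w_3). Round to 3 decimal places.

1.081

w1 = Cv₀ = ((-3)·0 + 4·0 + 6·1; 6·0 + (-4)·0 + 6·1; 2·0 + 6·0 + (-1)·1) = (6, 6, -1)
w2 = Cw1 = ((-3)·6 + 4·6 + 6·(-1); 6·6 + (-4)·6 + 6·(-1); 2·6 + 6·6 + (-1)·(-1)) = (0, 6, 49)
w3 = Cw2 = (318, 270, -13)
Cw3 = (48, 750, 2269)
w3·Cw3 = 318·48 + 270·750 + (-13)·2269 = 188267; w3·w3 = 318·318 + 270·270 + (-13)·(-13) = 174193
λ ≈ 188267/174193 = 1.081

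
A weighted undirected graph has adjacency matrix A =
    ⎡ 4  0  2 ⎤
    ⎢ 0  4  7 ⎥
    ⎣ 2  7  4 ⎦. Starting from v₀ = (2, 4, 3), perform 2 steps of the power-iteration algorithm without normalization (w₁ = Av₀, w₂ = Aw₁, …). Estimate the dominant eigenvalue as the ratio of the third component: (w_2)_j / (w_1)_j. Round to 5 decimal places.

w1 = Av₀ = (4·2 + 0·4 + 2·3; 0·2 + 4·4 + 7·3; 2·2 + 7·4 + 4·3) = (14, 37, 44)
w2 = Aw1 = (4·14 + 0·37 + 2·44; 0·14 + 4·37 + 7·44; 2·14 + 7·37 + 4·44) = (144, 456, 463)
Ratio at component: 463 / 44 = 10.52273

λ ≈ 10.52273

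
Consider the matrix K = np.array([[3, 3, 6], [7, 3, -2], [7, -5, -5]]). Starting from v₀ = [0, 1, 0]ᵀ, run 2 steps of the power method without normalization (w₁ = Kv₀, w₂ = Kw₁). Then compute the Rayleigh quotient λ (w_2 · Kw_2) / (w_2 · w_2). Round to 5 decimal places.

-6.61331

w1 = Kv₀ = (3, 3, -5)
w2 = Kw1 = (-12, 40, 31)
Kw2 = (270, -26, -439)
w2·Kw2 = (-12)·270 + 40·(-26) + 31·(-439) = -17889; w2·w2 = (-12)·(-12) + 40·40 + 31·31 = 2705
λ ≈ -17889/2705 = -6.61331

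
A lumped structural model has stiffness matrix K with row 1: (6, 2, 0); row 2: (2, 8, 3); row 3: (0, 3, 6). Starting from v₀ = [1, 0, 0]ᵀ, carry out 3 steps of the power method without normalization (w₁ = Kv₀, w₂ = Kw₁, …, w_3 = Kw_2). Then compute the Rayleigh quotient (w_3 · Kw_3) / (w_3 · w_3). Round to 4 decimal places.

9.9886

w1 = Kv₀ = (6·1 + 2·0 + 0·0; 2·1 + 8·0 + 3·0; 0·1 + 3·0 + 6·0) = (6, 2, 0)
w2 = Kw1 = (6·6 + 2·2 + 0·0; 2·6 + 8·2 + 3·0; 0·6 + 3·2 + 6·0) = (40, 28, 6)
w3 = Kw2 = (296, 322, 120)
Kw3 = (2420, 3528, 1686)
w3·Kw3 = 296·2420 + 322·3528 + 120·1686 = 2054656; w3·w3 = 296·296 + 322·322 + 120·120 = 205700
λ ≈ 2054656/205700 = 9.9886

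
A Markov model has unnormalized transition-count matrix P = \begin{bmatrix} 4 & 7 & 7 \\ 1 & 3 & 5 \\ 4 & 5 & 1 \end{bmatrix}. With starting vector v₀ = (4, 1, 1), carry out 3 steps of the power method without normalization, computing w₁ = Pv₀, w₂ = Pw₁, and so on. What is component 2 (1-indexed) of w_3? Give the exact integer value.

1896

w1 = Pv₀ = (30, 12, 22)
w2 = Pw1 = (358, 176, 202)
w3 = Pw2 = (4078, 1896, 2514)
The requested component of w3 is 1896.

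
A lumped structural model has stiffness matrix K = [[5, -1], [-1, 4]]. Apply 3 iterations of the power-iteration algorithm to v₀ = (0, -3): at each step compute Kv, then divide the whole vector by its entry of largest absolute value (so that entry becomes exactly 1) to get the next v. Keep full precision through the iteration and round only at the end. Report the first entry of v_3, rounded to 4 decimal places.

-0.8052

Kv0 = (3.00000, -12.00000); divide by -12.00000 → v1 = (-0.25000, 1.00000)
Kv1 = (-2.25000, 4.25000); divide by 4.25000 → v2 = (-0.52941, 1.00000)
Kv2 = (-3.64706, 4.52941); divide by 4.52941 → v3 = (-0.80519, 1.00000)
Requested entry of v3: 186/-231 = -0.8052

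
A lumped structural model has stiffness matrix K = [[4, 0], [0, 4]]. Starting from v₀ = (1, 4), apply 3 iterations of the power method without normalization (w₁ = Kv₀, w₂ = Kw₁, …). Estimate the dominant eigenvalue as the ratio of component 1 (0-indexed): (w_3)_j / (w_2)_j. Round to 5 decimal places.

λ ≈ 4.00000

w1 = Kv₀ = (4, 16)
w2 = Kw1 = (16, 64)
w3 = Kw2 = (64, 256)
Ratio at component: 256 / 64 = 4.00000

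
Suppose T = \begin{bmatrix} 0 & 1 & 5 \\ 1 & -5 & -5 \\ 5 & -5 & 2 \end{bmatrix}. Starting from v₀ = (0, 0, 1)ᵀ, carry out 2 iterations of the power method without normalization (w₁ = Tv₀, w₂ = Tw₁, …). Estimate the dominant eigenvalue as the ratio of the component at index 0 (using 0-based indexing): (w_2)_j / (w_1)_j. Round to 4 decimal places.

w1 = Tv₀ = (0·0 + 1·0 + 5·1; 1·0 + (-5)·0 + (-5)·1; 5·0 + (-5)·0 + 2·1) = (5, -5, 2)
w2 = Tw1 = (0·5 + 1·(-5) + 5·2; 1·5 + (-5)·(-5) + (-5)·2; 5·5 + (-5)·(-5) + 2·2) = (5, 20, 54)
Ratio at component: 5 / 5 = 1.0000

λ ≈ 1.0000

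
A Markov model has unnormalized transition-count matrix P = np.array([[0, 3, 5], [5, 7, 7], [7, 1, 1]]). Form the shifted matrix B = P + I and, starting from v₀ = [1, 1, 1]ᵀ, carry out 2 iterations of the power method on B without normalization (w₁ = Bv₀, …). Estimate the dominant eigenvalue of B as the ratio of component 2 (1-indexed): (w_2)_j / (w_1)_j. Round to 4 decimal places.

B = P + I has rows (1, 3, 5); (5, 8, 7); (7, 1, 2)
w1 = Bv₀ = (1·1 + 3·1 + 5·1; 5·1 + 8·1 + 7·1; 7·1 + 1·1 + 2·1) = (9, 20, 10)
w2 = Bw1 = (1·9 + 3·20 + 5·10; 5·9 + 8·20 + 7·10; 7·9 + 1·20 + 2·10) = (119, 275, 103)
Ratio: 275/20 = 13.7500

μ ≈ 13.7500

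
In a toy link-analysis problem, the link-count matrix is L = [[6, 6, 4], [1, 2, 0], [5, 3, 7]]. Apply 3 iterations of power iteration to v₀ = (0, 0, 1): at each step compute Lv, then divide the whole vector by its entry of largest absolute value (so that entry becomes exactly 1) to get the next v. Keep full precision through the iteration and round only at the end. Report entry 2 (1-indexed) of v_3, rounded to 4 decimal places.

0.0795

Lv0 = (4.00000, 0.00000, 7.00000); divide by 7.00000 → v1 = (0.57143, 0.00000, 1.00000)
Lv1 = (7.42857, 0.57143, 9.85714); divide by 9.85714 → v2 = (0.75362, 0.05797, 1.00000)
Lv2 = (8.86957, 0.86957, 10.94203); divide by 10.94203 → v3 = (0.81060, 0.07947, 1.00000)
Requested entry of v3: 60/755 = 0.0795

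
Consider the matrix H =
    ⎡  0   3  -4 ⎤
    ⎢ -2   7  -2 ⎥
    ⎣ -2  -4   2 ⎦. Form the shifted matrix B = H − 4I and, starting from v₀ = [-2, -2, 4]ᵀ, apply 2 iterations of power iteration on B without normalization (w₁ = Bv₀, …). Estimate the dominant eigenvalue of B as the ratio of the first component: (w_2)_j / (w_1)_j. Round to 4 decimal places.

B = H − 4I has rows (-4, 3, -4); (-2, 3, -2); (-2, -4, -2)
w1 = Bv₀ = ((-4)·(-2) + 3·(-2) + (-4)·4; (-2)·(-2) + 3·(-2) + (-2)·4; (-2)·(-2) + (-4)·(-2) + (-2)·4) = (-14, -10, 4)
w2 = Bw1 = ((-4)·(-14) + 3·(-10) + (-4)·4; (-2)·(-14) + 3·(-10) + (-2)·4; (-2)·(-14) + (-4)·(-10) + (-2)·4) = (10, -10, 60)
Ratio: 10/-14 = -0.7143

-0.7143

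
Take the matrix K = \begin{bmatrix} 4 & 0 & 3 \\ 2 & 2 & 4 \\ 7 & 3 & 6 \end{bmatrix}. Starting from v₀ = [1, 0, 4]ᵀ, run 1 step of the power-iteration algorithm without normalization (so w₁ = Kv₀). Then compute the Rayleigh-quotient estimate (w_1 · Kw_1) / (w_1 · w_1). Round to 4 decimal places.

w1 = Kv₀ = (16, 18, 31)
Kw1 = (157, 192, 352)
w1·Kw1 = 16·157 + 18·192 + 31·352 = 16880; w1·w1 = 16·16 + 18·18 + 31·31 = 1541
λ ≈ 16880/1541 = 10.9539

λ ≈ 10.9539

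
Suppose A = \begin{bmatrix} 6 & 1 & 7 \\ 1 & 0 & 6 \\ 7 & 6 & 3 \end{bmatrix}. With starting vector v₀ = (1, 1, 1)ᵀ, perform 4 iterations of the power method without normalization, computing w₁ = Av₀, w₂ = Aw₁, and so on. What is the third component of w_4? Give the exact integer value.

34429

w1 = Av₀ = (6·1 + 1·1 + 7·1; 1·1 + 0·1 + 6·1; 7·1 + 6·1 + 3·1) = (14, 7, 16)
w2 = Aw1 = (6·14 + 1·7 + 7·16; 1·14 + 0·7 + 6·16; 7·14 + 6·7 + 3·16) = (203, 110, 188)
w3 = Aw2 = (2644, 1331, 2645)
w4 = Aw3 = (35710, 18514, 34429)
The requested component of w4 is 34429.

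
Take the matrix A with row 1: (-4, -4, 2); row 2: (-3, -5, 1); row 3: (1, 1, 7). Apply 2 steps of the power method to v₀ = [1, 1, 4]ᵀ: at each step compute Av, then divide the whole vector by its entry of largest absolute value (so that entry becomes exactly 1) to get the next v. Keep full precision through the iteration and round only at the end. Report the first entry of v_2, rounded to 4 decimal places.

0.3689

Av0 = (0.00000, -4.00000, 30.00000); divide by 30.00000 → v1 = (0.00000, -0.13333, 1.00000)
Av1 = (2.53333, 1.66667, 6.86667); divide by 6.86667 → v2 = (0.36893, 0.24272, 1.00000)
Requested entry of v2: 76/206 = 0.3689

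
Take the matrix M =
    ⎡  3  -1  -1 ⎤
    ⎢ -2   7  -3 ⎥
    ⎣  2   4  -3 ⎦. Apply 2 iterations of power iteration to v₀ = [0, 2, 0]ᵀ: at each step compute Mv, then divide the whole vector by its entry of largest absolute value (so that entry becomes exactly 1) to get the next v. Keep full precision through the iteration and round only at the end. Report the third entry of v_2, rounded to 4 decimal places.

0.3590

Mv0 = (-2.00000, 14.00000, 8.00000); divide by 14.00000 → v1 = (-0.14286, 1.00000, 0.57143)
Mv1 = (-2.00000, 5.57143, 2.00000); divide by 5.57143 → v2 = (-0.35897, 1.00000, 0.35897)
Requested entry of v2: 28/78 = 0.3590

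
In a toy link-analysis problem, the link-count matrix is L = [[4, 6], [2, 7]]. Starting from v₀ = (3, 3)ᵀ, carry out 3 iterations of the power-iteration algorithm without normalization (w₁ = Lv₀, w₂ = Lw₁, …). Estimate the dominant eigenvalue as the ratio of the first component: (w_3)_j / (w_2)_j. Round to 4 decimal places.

λ ≈ 9.2979

w1 = Lv₀ = (4·3 + 6·3; 2·3 + 7·3) = (30, 27)
w2 = Lw1 = (4·30 + 6·27; 2·30 + 7·27) = (282, 249)
w3 = Lw2 = (2622, 2307)
Ratio at component: 2622 / 282 = 9.2979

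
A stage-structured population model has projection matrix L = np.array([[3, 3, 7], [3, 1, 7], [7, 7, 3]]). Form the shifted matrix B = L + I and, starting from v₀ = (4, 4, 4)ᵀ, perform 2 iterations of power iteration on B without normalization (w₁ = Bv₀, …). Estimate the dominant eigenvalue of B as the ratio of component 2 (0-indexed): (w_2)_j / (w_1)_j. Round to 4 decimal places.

μ ≈ 14.1111

B = L + I has rows (4, 3, 7); (3, 2, 7); (7, 7, 4)
w1 = Bv₀ = (4·4 + 3·4 + 7·4; 3·4 + 2·4 + 7·4; 7·4 + 7·4 + 4·4) = (56, 48, 72)
w2 = Bw1 = (4·56 + 3·48 + 7·72; 3·56 + 2·48 + 7·72; 7·56 + 7·48 + 4·72) = (872, 768, 1016)
Ratio: 1016/72 = 14.1111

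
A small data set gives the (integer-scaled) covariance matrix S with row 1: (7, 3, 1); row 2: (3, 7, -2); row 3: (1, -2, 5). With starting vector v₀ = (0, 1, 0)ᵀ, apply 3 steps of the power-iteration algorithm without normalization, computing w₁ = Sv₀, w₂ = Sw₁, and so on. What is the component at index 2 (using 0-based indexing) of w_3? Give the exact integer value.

-189

w1 = Sv₀ = (7·0 + 3·1 + 1·0; 3·0 + 7·1 + (-2)·0; 1·0 + (-2)·1 + 5·0) = (3, 7, -2)
w2 = Sw1 = (7·3 + 3·7 + 1·(-2); 3·3 + 7·7 + (-2)·(-2); 1·3 + (-2)·7 + 5·(-2)) = (40, 62, -21)
w3 = Sw2 = (445, 596, -189)
The requested component of w3 is -189.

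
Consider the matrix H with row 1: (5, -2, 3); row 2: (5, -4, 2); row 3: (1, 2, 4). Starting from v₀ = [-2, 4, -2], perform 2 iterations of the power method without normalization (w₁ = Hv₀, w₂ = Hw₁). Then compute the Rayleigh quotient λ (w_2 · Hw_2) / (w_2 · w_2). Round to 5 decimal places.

6.39794

w1 = Hv₀ = (-24, -30, -2)
w2 = Hw1 = (-66, -4, -92)
Hw2 = (-598, -498, -442)
w2·Hw2 = (-66)·(-598) + (-4)·(-498) + (-92)·(-442) = 82124; w2·w2 = (-66)·(-66) + (-4)·(-4) + (-92)·(-92) = 12836
λ ≈ 82124/12836 = 6.39794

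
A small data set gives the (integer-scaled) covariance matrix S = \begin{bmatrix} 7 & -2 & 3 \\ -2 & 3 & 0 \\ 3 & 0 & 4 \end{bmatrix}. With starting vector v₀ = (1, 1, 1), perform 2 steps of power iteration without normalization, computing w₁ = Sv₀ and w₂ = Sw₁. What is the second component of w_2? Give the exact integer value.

w1 = Sv₀ = (8, 1, 7)
w2 = Sw1 = (75, -13, 52)
The requested component of w2 is -13.

-13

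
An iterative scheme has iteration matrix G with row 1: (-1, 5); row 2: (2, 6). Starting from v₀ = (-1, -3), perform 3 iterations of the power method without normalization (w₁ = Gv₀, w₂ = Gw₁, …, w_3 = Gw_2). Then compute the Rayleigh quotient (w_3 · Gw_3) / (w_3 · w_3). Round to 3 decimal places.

w1 = Gv₀ = ((-1)·(-1) + 5·(-3); 2·(-1) + 6·(-3)) = (-14, -20)
w2 = Gw1 = ((-1)·(-14) + 5·(-20); 2·(-14) + 6·(-20)) = (-86, -148)
w3 = Gw2 = (-654, -1060)
Gw3 = (-4646, -7668)
w3·Gw3 = (-654)·(-4646) + (-1060)·(-7668) = 11166564; w3·w3 = (-654)·(-654) + (-1060)·(-1060) = 1551316
λ ≈ 11166564/1551316 = 7.198

7.198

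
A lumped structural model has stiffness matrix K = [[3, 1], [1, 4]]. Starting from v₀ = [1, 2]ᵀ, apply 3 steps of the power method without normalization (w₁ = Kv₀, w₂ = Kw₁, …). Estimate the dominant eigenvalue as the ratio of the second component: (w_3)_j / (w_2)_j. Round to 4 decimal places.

λ ≈ 4.5854

w1 = Kv₀ = (3·1 + 1·2; 1·1 + 4·2) = (5, 9)
w2 = Kw1 = (3·5 + 1·9; 1·5 + 4·9) = (24, 41)
w3 = Kw2 = (113, 188)
Ratio at component: 188 / 41 = 4.5854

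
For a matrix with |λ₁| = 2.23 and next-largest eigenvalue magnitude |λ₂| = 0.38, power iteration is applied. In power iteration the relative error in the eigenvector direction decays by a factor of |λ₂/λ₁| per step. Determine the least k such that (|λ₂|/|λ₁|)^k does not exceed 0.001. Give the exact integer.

|λ₂/λ₁| = 0.38/2.23 = 0.17040
Need k ≥ ln(0.001) / ln(0.17040) = -6.9078 / -1.7696 ≈ 3.904
Smallest integer k satisfying the bound: 4

4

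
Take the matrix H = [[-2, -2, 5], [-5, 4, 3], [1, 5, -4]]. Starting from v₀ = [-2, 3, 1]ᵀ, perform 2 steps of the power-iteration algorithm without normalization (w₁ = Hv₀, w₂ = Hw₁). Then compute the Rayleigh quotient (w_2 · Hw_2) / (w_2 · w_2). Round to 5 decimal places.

w1 = Hv₀ = (3, 25, 9)
w2 = Hw1 = (-11, 112, 92)
Hw2 = (258, 779, 181)
w2·Hw2 = (-11)·258 + 112·779 + 92·181 = 101062; w2·w2 = (-11)·(-11) + 112·112 + 92·92 = 21129
λ ≈ 101062/21129 = 4.78309

λ ≈ 4.78309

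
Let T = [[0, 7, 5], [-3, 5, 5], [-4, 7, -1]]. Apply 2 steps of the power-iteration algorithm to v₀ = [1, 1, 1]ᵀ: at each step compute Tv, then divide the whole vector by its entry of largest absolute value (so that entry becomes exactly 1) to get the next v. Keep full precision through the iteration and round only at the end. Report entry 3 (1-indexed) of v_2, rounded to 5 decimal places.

-0.01695

Tv0 = (12.000000, 7.000000, 2.000000); divide by 12.000000 → v1 = (1.000000, 0.583333, 0.166667)
Tv1 = (4.916667, 0.750000, -0.083333); divide by 4.916667 → v2 = (1.000000, 0.152542, -0.016949)
Requested entry of v2: -1/59 = -0.01695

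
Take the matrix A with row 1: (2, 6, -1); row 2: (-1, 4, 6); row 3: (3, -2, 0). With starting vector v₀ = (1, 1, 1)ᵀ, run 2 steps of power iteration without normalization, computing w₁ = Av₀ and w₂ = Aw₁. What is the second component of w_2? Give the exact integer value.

35

w1 = Av₀ = (7, 9, 1)
w2 = Aw1 = (67, 35, 3)
The requested component of w2 is 35.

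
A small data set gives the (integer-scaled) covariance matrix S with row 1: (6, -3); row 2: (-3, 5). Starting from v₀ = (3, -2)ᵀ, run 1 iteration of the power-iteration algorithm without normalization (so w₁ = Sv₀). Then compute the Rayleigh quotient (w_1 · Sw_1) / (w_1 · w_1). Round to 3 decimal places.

λ ≈ 8.535

w1 = Sv₀ = (24, -19)
Sw1 = (201, -167)
w1·Sw1 = 24·201 + (-19)·(-167) = 7997; w1·w1 = 24·24 + (-19)·(-19) = 937
λ ≈ 7997/937 = 8.535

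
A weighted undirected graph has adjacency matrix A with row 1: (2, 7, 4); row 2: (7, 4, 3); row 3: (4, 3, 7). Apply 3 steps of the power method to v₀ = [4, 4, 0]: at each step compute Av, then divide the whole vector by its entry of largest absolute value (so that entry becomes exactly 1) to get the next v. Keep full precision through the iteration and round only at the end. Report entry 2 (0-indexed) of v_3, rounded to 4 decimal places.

0.9855

Av0 = (36.00000, 44.00000, 28.00000); divide by 44.00000 → v1 = (0.81818, 1.00000, 0.63636)
Av1 = (11.18182, 11.63636, 10.72727); divide by 11.63636 → v2 = (0.96094, 1.00000, 0.92188)
Av2 = (12.60938, 13.49219, 13.29688); divide by 13.49219 → v3 = (0.93457, 1.00000, 0.98552)
Requested entry of v3: 6808/6908 = 0.9855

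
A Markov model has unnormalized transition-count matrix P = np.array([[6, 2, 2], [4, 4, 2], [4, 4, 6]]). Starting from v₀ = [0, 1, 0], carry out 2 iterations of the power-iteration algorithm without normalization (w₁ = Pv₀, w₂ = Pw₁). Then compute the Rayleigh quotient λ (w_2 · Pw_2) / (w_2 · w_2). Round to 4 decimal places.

w1 = Pv₀ = (6·0 + 2·1 + 2·0; 4·0 + 4·1 + 2·0; 4·0 + 4·1 + 6·0) = (2, 4, 4)
w2 = Pw1 = (6·2 + 2·4 + 2·4; 4·2 + 4·4 + 2·4; 4·2 + 4·4 + 6·4) = (28, 32, 48)
Pw2 = (328, 336, 528)
w2·Pw2 = 28·328 + 32·336 + 48·528 = 45280; w2·w2 = 28·28 + 32·32 + 48·48 = 4112
λ ≈ 45280/4112 = 11.0117

λ ≈ 11.0117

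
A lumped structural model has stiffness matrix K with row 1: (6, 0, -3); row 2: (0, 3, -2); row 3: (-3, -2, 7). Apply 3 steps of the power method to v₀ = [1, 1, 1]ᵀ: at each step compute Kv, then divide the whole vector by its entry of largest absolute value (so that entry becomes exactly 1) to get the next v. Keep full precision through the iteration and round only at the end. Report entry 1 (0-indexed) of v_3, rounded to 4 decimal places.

Kv0 = (3.00000, 1.00000, 2.00000); divide by 3.00000 → v1 = (1.00000, 0.33333, 0.66667)
Kv1 = (4.00000, -0.33333, 1.00000); divide by 4.00000 → v2 = (1.00000, -0.08333, 0.25000)
Kv2 = (5.25000, -0.75000, -1.08333); divide by 5.25000 → v3 = (1.00000, -0.14286, -0.20635)
Requested entry of v3: -9/63 = -0.1429

-0.1429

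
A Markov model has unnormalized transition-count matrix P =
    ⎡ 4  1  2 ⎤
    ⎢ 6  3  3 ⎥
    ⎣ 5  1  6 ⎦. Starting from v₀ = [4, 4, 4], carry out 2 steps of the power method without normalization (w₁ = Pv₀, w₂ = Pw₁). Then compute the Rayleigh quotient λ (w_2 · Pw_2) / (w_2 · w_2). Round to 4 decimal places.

9.5666

w1 = Pv₀ = (4·4 + 1·4 + 2·4; 6·4 + 3·4 + 3·4; 5·4 + 1·4 + 6·4) = (28, 48, 48)
w2 = Pw1 = (4·28 + 1·48 + 2·48; 6·28 + 3·48 + 3·48; 5·28 + 1·48 + 6·48) = (256, 456, 476)
Pw2 = (2432, 4332, 4592)
w2·Pw2 = 256·2432 + 456·4332 + 476·4592 = 4783776; w2·w2 = 256·256 + 456·456 + 476·476 = 500048
λ ≈ 4783776/500048 = 9.5666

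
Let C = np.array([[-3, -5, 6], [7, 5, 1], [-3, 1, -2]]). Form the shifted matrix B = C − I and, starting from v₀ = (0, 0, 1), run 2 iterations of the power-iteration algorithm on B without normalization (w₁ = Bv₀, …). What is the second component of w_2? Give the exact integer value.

B = C − I has rows (-4, -5, 6); (7, 4, 1); (-3, 1, -3)
w1 = Bv₀ = (6, 1, -3)
w2 = Bw1 = (-47, 43, -8)
Requested component of w2: 43

43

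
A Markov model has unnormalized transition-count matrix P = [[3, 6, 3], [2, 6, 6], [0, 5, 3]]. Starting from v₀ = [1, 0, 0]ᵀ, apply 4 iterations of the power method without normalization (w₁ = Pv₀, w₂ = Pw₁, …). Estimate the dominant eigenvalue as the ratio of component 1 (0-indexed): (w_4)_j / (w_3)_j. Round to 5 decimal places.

w1 = Pv₀ = (3·1 + 6·0 + 3·0; 2·1 + 6·0 + 6·0; 0·1 + 5·0 + 3·0) = (3, 2, 0)
w2 = Pw1 = (3·3 + 6·2 + 3·0; 2·3 + 6·2 + 6·0; 0·3 + 5·2 + 3·0) = (21, 18, 10)
w3 = Pw2 = (201, 210, 120)
w4 = Pw3 = (2223, 2382, 1410)
Ratio at component: 2382 / 210 = 11.34286

λ ≈ 11.34286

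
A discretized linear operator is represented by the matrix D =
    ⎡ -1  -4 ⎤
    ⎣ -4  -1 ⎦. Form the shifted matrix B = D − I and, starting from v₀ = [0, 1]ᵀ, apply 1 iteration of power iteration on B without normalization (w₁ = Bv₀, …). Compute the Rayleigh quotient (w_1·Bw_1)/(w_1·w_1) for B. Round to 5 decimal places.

B = D − I has rows (-2, -4); (-4, -2)
w1 = Bv₀ = ((-2)·0 + (-4)·1; (-4)·0 + (-2)·1) = (-4, -2)
Bw1 = (16, 20)
w1·Bw1 = -104; w1·w1 = 20; μ ≈ -104/20 = -5.20000

μ ≈ -5.20000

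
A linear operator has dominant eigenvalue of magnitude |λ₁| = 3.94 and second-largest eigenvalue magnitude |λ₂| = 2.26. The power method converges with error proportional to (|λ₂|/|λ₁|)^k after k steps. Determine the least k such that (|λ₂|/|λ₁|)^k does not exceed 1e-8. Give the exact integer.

34

|λ₂/λ₁| = 2.26/3.94 = 0.57360
Need k ≥ ln(1e-8) / ln(0.57360) = -18.4207 / -0.5558 ≈ 33.142
Smallest integer k satisfying the bound: 34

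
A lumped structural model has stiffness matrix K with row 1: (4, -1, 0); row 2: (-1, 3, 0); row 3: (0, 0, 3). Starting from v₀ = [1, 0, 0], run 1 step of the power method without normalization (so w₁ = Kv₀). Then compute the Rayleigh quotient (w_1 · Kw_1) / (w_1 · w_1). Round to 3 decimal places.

w1 = Kv₀ = (4·1 + (-1)·0 + 0·0; (-1)·1 + 3·0 + 0·0; 0·1 + 0·0 + 3·0) = (4, -1, 0)
Kw1 = (17, -7, 0)
w1·Kw1 = 4·17 + (-1)·(-7) + 0·0 = 75; w1·w1 = 4·4 + (-1)·(-1) + 0·0 = 17
λ ≈ 75/17 = 4.412

λ ≈ 4.412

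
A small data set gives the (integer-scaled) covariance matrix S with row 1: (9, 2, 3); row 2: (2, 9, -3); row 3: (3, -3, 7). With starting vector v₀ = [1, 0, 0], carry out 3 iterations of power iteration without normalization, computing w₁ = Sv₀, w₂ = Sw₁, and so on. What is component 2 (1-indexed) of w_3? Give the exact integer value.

305

w1 = Sv₀ = (9, 2, 3)
w2 = Sw1 = (94, 27, 42)
w3 = Sw2 = (1026, 305, 495)
The requested component of w3 is 305.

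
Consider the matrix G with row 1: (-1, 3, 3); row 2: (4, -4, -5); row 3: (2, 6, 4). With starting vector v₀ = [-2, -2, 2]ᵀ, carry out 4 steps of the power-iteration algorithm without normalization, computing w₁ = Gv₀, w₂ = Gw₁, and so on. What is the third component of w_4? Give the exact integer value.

w1 = Gv₀ = ((-1)·(-2) + 3·(-2) + 3·2; 4·(-2) + (-4)·(-2) + (-5)·2; 2·(-2) + 6·(-2) + 4·2) = (2, -10, -8)
w2 = Gw1 = ((-1)·2 + 3·(-10) + 3·(-8); 4·2 + (-4)·(-10) + (-5)·(-8); 2·2 + 6·(-10) + 4·(-8)) = (-56, 88, -88)
w3 = Gw2 = (56, -136, 64)
w4 = Gw3 = (-272, 448, -448)
The requested component of w4 is -448.

-448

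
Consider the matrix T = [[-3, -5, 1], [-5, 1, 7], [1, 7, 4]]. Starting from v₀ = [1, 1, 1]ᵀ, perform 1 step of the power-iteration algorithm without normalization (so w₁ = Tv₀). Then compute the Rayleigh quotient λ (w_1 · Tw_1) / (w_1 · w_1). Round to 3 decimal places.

w1 = Tv₀ = ((-3)·1 + (-5)·1 + 1·1; (-5)·1 + 1·1 + 7·1; 1·1 + 7·1 + 4·1) = (-7, 3, 12)
Tw1 = (18, 122, 62)
w1·Tw1 = (-7)·18 + 3·122 + 12·62 = 984; w1·w1 = (-7)·(-7) + 3·3 + 12·12 = 202
λ ≈ 984/202 = 4.871

λ ≈ 4.871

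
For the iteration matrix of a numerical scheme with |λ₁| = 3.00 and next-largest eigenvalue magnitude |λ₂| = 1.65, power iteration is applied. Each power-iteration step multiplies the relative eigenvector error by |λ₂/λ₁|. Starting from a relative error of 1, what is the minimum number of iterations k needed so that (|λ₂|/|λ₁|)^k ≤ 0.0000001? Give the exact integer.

27

|λ₂/λ₁| = 1.65/3.00 = 0.55000
Need k ≥ ln(0.0000001) / ln(0.55000) = -16.1181 / -0.5978 ≈ 26.961
Smallest integer k satisfying the bound: 27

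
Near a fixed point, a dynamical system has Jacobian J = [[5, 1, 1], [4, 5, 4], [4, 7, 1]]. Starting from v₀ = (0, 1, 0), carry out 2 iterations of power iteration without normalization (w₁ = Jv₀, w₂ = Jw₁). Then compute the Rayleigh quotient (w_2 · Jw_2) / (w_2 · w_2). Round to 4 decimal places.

10.1526

w1 = Jv₀ = (1, 5, 7)
w2 = Jw1 = (17, 57, 46)
Jw2 = (188, 537, 513)
w2·Jw2 = 17·188 + 57·537 + 46·513 = 57403; w2·w2 = 17·17 + 57·57 + 46·46 = 5654
λ ≈ 57403/5654 = 10.1526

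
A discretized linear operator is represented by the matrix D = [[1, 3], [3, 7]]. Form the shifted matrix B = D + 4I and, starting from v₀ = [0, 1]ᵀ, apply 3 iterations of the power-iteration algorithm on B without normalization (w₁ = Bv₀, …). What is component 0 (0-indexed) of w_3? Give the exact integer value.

B = D + 4I has rows (5, 3); (3, 11)
w1 = Bv₀ = (5·0 + 3·1; 3·0 + 11·1) = (3, 11)
w2 = Bw1 = (5·3 + 3·11; 3·3 + 11·11) = (48, 130)
w3 = Bw2 = (630, 1574)
Requested component of w3: 630

630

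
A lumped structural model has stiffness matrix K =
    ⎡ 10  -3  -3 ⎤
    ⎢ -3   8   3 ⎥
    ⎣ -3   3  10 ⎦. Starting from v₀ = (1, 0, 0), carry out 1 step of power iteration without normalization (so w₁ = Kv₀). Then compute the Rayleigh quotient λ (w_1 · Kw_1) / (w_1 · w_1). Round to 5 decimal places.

w1 = Kv₀ = (10, -3, -3)
Kw1 = (118, -63, -69)
w1·Kw1 = 10·118 + (-3)·(-63) + (-3)·(-69) = 1576; w1·w1 = 10·10 + (-3)·(-3) + (-3)·(-3) = 118
λ ≈ 1576/118 = 13.35593

λ ≈ 13.35593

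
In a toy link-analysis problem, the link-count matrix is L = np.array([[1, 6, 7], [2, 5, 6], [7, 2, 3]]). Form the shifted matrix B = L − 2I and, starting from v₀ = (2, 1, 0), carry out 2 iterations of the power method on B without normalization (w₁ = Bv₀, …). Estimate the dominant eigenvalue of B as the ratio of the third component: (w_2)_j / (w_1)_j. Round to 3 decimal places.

B = L − 2I has rows (-1, 6, 7); (2, 3, 6); (7, 2, 1)
w1 = Bv₀ = (4, 7, 16)
w2 = Bw1 = (150, 125, 58)
Ratio: 58/16 = 3.625

3.625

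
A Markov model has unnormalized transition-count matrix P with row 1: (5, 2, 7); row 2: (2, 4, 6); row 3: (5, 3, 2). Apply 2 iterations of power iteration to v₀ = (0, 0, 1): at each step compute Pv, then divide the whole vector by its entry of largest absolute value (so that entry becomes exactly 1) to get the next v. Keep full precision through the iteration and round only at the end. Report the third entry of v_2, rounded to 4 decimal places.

0.9344

Pv0 = (7.00000, 6.00000, 2.00000); divide by 7.00000 → v1 = (1.00000, 0.85714, 0.28571)
Pv1 = (8.71429, 7.14286, 8.14286); divide by 8.71429 → v2 = (1.00000, 0.81967, 0.93443)
Requested entry of v2: 57/61 = 0.9344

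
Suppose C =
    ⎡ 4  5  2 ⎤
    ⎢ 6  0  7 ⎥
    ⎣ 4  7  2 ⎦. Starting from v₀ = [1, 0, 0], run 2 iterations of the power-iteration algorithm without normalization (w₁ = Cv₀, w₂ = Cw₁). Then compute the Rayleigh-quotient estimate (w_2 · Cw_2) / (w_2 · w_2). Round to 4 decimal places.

w1 = Cv₀ = (4·1 + 5·0 + 2·0; 6·1 + 0·0 + 7·0; 4·1 + 7·0 + 2·0) = (4, 6, 4)
w2 = Cw1 = (4·4 + 5·6 + 2·4; 6·4 + 0·6 + 7·4; 4·4 + 7·6 + 2·4) = (54, 52, 66)
Cw2 = (608, 786, 712)
w2·Cw2 = 54·608 + 52·786 + 66·712 = 120696; w2·w2 = 54·54 + 52·52 + 66·66 = 9976
λ ≈ 120696/9976 = 12.0986

λ ≈ 12.0986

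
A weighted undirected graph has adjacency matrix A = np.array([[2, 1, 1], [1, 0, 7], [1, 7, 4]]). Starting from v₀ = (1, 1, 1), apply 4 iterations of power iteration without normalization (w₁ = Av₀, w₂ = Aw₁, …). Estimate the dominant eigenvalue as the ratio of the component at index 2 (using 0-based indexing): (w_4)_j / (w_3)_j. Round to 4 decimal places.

w1 = Av₀ = (2·1 + 1·1 + 1·1; 1·1 + 0·1 + 7·1; 1·1 + 7·1 + 4·1) = (4, 8, 12)
w2 = Aw1 = (2·4 + 1·8 + 1·12; 1·4 + 0·8 + 7·12; 1·4 + 7·8 + 4·12) = (28, 88, 108)
w3 = Aw2 = (252, 784, 1076)
w4 = Aw3 = (2364, 7784, 10044)
Ratio at component: 10044 / 1076 = 9.3346

λ ≈ 9.3346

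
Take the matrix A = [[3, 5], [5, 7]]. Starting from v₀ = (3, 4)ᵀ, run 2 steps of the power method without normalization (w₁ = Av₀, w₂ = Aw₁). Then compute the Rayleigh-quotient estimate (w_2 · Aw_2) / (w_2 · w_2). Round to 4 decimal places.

w1 = Av₀ = (3·3 + 5·4; 5·3 + 7·4) = (29, 43)
w2 = Aw1 = (3·29 + 5·43; 5·29 + 7·43) = (302, 446)
Aw2 = (3136, 4632)
w2·Aw2 = 302·3136 + 446·4632 = 3012944; w2·w2 = 302·302 + 446·446 = 290120
λ ≈ 3012944/290120 = 10.3852

λ ≈ 10.3852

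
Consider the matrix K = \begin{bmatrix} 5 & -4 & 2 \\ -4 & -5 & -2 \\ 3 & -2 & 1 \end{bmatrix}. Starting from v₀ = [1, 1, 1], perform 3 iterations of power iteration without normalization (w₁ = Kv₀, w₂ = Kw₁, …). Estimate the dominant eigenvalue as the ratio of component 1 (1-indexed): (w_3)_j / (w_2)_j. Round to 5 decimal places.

λ ≈ 3.57143

w1 = Kv₀ = (5·1 + (-4)·1 + 2·1; (-4)·1 + (-5)·1 + (-2)·1; 3·1 + (-2)·1 + 1·1) = (3, -11, 2)
w2 = Kw1 = (5·3 + (-4)·(-11) + 2·2; (-4)·3 + (-5)·(-11) + (-2)·2; 3·3 + (-2)·(-11) + 1·2) = (63, 39, 33)
w3 = Kw2 = (225, -513, 144)
Ratio at component: 225 / 63 = 3.57143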